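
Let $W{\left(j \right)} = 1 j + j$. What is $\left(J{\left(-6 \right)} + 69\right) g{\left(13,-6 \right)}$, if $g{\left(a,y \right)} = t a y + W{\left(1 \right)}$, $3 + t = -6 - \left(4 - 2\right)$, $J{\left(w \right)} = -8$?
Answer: $52460$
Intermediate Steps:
$W{\left(j \right)} = 2 j$ ($W{\left(j \right)} = j + j = 2 j$)
$t = -11$ ($t = -3 - \left(10 - 2\right) = -3 - 8 = -11$)
$g{\left(a,y \right)} = 2 - 11 a y$ ($g{\left(a,y \right)} = - 11 a y + 2 \cdot 1 = - 11 a y + 2 = 2 - 11 a y$)
$\left(J{\left(-6 \right)} + 69\right) g{\left(13,-6 \right)} = \left(-8 + 69\right) \left(2 - 143 \left(-6\right)\right) = 61 \left(2 + 858\right) = 61 \cdot 860 = 52460$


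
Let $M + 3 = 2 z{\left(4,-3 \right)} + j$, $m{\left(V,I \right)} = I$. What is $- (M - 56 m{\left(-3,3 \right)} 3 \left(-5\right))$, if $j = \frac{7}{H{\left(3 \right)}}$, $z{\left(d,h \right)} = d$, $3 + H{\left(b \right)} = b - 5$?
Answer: $- \frac{12618}{5} \approx -2523.6$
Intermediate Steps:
$H{\left(b \right)} = -8 + b$ ($H{\left(b \right)} = -3 + \left(b - 5\right) = -3 + \left(-5 + b\right) = -8 + b$)
$j = - \frac{7}{5}$ ($j = \frac{7}{-8 + 3} = \frac{7}{-5} = 7 \left(- \frac{1}{5}\right) = - \frac{7}{5} \approx -1.4$)
$M = \frac{18}{5}$ ($M = -3 + \left(2 \cdot 4 - \frac{7}{5}\right) = -3 + \left(8 - \frac{7}{5}\right) = -3 + \frac{33}{5} = \frac{18}{5} \approx 3.6$)
$- (M - 56 m{\left(-3,3 \right)} 3 \left(-5\right)) = - (\frac{18}{5} - 56 \cdot 3 \cdot 3 \left(-5\right)) = - (\frac{18}{5} - 56 \cdot 9 \left(-5\right)) = - (\frac{18}{5} - -2520) = - (\frac{18}{5} + 2520) = \left(-1\right) \frac{12618}{5} = - \frac{12618}{5}$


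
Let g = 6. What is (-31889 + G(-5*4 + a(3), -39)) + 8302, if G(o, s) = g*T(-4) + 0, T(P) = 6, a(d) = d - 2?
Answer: -23551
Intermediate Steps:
a(d) = -2 + d
G(o, s) = 36 (G(o, s) = 6*6 + 0 = 36 + 0 = 36)
(-31889 + G(-5*4 + a(3), -39)) + 8302 = (-31889 + 36) + 8302 = -31853 + 8302 = -23551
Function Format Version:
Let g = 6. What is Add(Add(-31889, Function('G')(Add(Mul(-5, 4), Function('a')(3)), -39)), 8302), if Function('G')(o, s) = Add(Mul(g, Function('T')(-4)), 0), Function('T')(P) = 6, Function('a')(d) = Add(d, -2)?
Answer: -23551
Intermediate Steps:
Function('a')(d) = Add(-2, d)
Function('G')(o, s) = 36 (Function('G')(o, s) = Add(Mul(6, 6), 0) = Add(36, 0) = 36)
Add(Add(-31889, Function('G')(Add(Mul(-5, 4), Function('a')(3)), -39)), 8302) = Add(Add(-31889, 36), 8302) = Add(-31853, 8302) = -23551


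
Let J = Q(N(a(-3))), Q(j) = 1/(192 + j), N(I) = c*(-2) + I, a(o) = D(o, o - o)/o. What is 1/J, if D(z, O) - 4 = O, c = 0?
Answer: 572/3 ≈ 190.67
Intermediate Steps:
D(z, O) = 4 + O
a(o) = 4/o (a(o) = (4 + (o - o))/o = (4 + 0)/o = 4/o)
N(I) = I (N(I) = 0*(-2) + I = 0 + I = I)
J = 3/572 (J = 1/(192 + 4/(-3)) = 1/(192 + 4*(-1/3)) = 1/(192 - 4/3) = 1/(572/3) = 3/572 ≈ 0.0052448)
1/J = 1/(3/572) = 572/3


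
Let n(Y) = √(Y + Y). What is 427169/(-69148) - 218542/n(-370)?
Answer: -427169/69148 + 109271*I*√185/185 ≈ -6.1776 + 8033.8*I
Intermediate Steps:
n(Y) = √2*√Y (n(Y) = √(2*Y) = √2*√Y)
427169/(-69148) - 218542/n(-370) = 427169/(-69148) - 218542*(-I*√185/370) = 427169*(-1/69148) - 218542*(-I*√185/370) = -427169/69148 - 218542*(-I*√185/370) = -427169/69148 - (-109271)*I*√185/185 = -427169/69148 + 109271*I*√185/185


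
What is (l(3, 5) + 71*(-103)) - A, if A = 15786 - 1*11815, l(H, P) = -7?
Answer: -11291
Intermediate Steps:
A = 3971 (A = 15786 - 11815 = 3971)
(l(3, 5) + 71*(-103)) - A = (-7 + 71*(-103)) - 1*3971 = (-7 - 7313) - 3971 = -7320 - 3971 = -11291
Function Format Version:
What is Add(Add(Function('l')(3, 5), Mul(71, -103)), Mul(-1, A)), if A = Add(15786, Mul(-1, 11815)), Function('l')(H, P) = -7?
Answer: -11291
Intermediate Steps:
A = 3971 (A = Add(15786, -11815) = 3971)
Add(Add(Function('l')(3, 5), Mul(71, -103)), Mul(-1, A)) = Add(Add(-7, Mul(71, -103)), Mul(-1, 3971)) = Add(Add(-7, -7313), -3971) = Add(-7320, -3971) = -11291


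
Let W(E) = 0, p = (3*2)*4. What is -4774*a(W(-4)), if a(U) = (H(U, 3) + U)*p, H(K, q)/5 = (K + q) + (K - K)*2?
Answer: -1718640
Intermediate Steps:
p = 24 (p = 6*4 = 24)
H(K, q) = 5*K + 5*q (H(K, q) = 5*((K + q) + (K - K)*2) = 5*((K + q) + 0*2) = 5*((K + q) + 0) = 5*(K + q) = 5*K + 5*q)
a(U) = 360 + 144*U (a(U) = ((5*U + 5*3) + U)*24 = ((5*U + 15) + U)*24 = ((15 + 5*U) + U)*24 = (15 + 6*U)*24 = 360 + 144*U)
-4774*a(W(-4)) = -4774*(360 + 144*0) = -4774*(360 + 0) = -4774*360 = -1718640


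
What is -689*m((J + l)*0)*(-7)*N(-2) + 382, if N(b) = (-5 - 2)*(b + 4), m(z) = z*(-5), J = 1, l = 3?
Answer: 382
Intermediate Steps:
m(z) = -5*z
N(b) = -28 - 7*b (N(b) = -7*(4 + b) = -28 - 7*b)
-689*m((J + l)*0)*(-7)*N(-2) + 382 = -689*-5*(1 + 3)*0*(-7)*(-28 - 7*(-2)) + 382 = -689*-20*0*(-7)*(-28 + 14) + 382 = -689*-5*0*(-7)*(-14) + 382 = -689*0*(-7)*(-14) + 382 = -0*(-14) + 382 = -689*0 + 382 = 0 + 382 = 382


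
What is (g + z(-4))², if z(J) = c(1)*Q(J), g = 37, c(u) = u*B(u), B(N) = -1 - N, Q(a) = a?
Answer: 2025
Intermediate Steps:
c(u) = u*(-1 - u)
z(J) = -2*J (z(J) = (-1*1*(1 + 1))*J = (-1*1*2)*J = -2*J)
(g + z(-4))² = (37 - 2*(-4))² = (37 + 8)² = 45² = 2025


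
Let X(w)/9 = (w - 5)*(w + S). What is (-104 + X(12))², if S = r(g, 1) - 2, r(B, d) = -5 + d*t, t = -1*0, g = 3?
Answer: 44521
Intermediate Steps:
t = 0
r(B, d) = -5 (r(B, d) = -5 + d*0 = -5 + 0 = -5)
S = -7 (S = -5 - 2 = -7)
X(w) = 9*(-7 + w)*(-5 + w) (X(w) = 9*((w - 5)*(w - 7)) = 9*((-5 + w)*(-7 + w)) = 9*((-7 + w)*(-5 + w)) = 9*(-7 + w)*(-5 + w))
(-104 + X(12))² = (-104 + (315 - 108*12 + 9*12²))² = (-104 + (315 - 1296 + 9*144))² = (-104 + (315 - 1296 + 1296))² = (-104 + 315)² = 211² = 44521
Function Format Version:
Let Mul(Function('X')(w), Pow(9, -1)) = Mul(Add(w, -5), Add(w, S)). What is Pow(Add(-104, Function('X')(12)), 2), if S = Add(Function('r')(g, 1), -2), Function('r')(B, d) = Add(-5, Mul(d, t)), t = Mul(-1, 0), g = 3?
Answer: 44521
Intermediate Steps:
t = 0
Function('r')(B, d) = -5 (Function('r')(B, d) = Add(-5, Mul(d, 0)) = Add(-5, 0) = -5)
S = -7 (S = Add(-5, -2) = -7)
Function('X')(w) = Mul(9, Add(-7, w), Add(-5, w)) (Function('X')(w) = Mul(9, Mul(Add(w, -5), Add(w, -7))) = Mul(9, Mul(Add(-5, w), Add(-7, w))) = Mul(9, Mul(Add(-7, w), Add(-5, w))) = Mul(9, Add(-7, w), Add(-5, w)))
Pow(Add(-104, Function('X')(12)), 2) = Pow(Add(-104, Add(315, Mul(-108, 12), Mul(9, Pow(12, 2)))), 2) = Pow(Add(-104, Add(315, -1296, Mul(9, 144))), 2) = Pow(Add(-104, Add(315, -1296, 1296)), 2) = Pow(Add(-104, 315), 2) = Pow(211, 2) = 44521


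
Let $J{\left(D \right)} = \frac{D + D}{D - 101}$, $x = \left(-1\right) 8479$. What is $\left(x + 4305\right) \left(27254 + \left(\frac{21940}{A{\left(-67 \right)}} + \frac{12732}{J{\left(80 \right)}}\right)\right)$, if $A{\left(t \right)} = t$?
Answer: $- \frac{141257841593}{1340} \approx -1.0542 \cdot 10^{8}$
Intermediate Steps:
$x = -8479$
$J{\left(D \right)} = \frac{2 D}{-101 + D}$
$\left(x + 4305\right) \left(27254 + \left(\frac{21940}{A{\left(-67 \right)}} + \frac{12732}{J{\left(80 \right)}}\right)\right) = \left(-8479 + 4305\right) \left(27254 + \left(\frac{21940}{-67} + \frac{12732}{2 \cdot 80 \frac{1}{-101 + 80}}\right)\right) = - 4174 \left(27254 + \left(21940 \left(- \frac{1}{67}\right) + \frac{12732}{2 \cdot 80 \frac{1}{-21}}\right)\right) = - 4174 \left(27254 + \left(- \frac{21940}{67} + \frac{12732}{2 \cdot 80 \left(- \frac{1}{21}\right)}\right)\right) = - 4174 \left(27254 + \left(- \frac{21940}{67} + \frac{12732}{- \frac{160}{21}}\right)\right) = - 4174 \left(27254 + \left(- \frac{21940}{67} + 12732 \left(- \frac{21}{160}\right)\right)\right) = - 4174 \left(27254 - \frac{5356081}{2680}\right) = \left(-4174\right) \frac{67684639}{2680} = - \frac{141257841593}{1340}$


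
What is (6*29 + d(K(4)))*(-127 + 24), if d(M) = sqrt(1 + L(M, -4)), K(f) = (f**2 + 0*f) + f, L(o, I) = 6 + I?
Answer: -17922 - 103*sqrt(3) ≈ -18100.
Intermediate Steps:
K(f) = f + f**2 (K(f) = (f**2 + 0) + f = f**2 + f = f + f**2)
d(M) = sqrt(3) (d(M) = sqrt(1 + (6 - 4)) = sqrt(1 + 2) = sqrt(3))
(6*29 + d(K(4)))*(-127 + 24) = (6*29 + sqrt(3))*(-127 + 24) = (174 + sqrt(3))*(-103) = -17922 - 103*sqrt(3)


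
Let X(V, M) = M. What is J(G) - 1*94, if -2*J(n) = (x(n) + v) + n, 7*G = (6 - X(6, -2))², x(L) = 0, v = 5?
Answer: -1415/14 ≈ -101.07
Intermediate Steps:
G = 64/7 (G = (6 - 1*(-2))²/7 = (6 + 2)²/7 = (⅐)*8² = (⅐)*64 = 64/7 ≈ 9.1429)
J(n) = -5/2 - n/2 (J(n) = -((0 + 5) + n)/2 = -(5 + n)/2 = -5/2 - n/2)
J(G) - 1*94 = (-5/2 - ½*64/7) - 1*94 = (-5/2 - 32/7) - 94 = -99/14 - 94 = -1415/14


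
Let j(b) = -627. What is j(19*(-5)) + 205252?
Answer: 204625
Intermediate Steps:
j(19*(-5)) + 205252 = -627 + 205252 = 204625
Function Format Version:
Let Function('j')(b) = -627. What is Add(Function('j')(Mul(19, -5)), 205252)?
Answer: 204625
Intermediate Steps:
Add(Function('j')(Mul(19, -5)), 205252) = Add(-627, 205252) = 204625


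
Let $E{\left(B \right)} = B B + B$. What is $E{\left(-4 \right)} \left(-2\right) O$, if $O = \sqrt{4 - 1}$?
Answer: $- 24 \sqrt{3} \approx -41.569$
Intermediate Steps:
$E{\left(B \right)} = B + B^{2}$ ($E{\left(B \right)} = B^{2} + B = B + B^{2}$)
$O = \sqrt{3} \approx 1.732$
$E{\left(-4 \right)} \left(-2\right) O = - 4 \left(1 - 4\right) \left(-2\right) \sqrt{3} = \left(-4\right) \left(-3\right) \left(-2\right) \sqrt{3} = 12 \left(-2\right) \sqrt{3} = - 24 \sqrt{3}$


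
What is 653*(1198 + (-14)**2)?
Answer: 910282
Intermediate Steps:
653*(1198 + (-14)**2) = 653*(1198 + 196) = 653*1394 = 910282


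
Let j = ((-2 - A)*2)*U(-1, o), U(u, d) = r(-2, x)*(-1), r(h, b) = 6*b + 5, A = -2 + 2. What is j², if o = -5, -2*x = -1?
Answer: 1024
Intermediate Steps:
A = 0
x = ½ (x = -½*(-1) = ½ ≈ 0.50000)
r(h, b) = 5 + 6*b
U(u, d) = -8 (U(u, d) = (5 + 6*(½))*(-1) = (5 + 3)*(-1) = 8*(-1) = -8)
j = 32 (j = ((-2 - 1*0)*2)*(-8) = ((-2 + 0)*2)*(-8) = -2*2*(-8) = -4*(-8) = 32)
j² = 32² = 1024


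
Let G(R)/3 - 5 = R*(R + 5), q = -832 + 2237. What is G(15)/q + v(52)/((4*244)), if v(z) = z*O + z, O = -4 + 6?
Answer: 55611/68564 ≈ 0.81108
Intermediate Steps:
O = 2
v(z) = 3*z (v(z) = z*2 + z = 2*z + z = 3*z)
q = 1405
G(R) = 15 + 3*R*(5 + R) (G(R) = 15 + 3*(R*(R + 5)) = 15 + 3*(R*(5 + R)) = 15 + 3*R*(5 + R))
G(15)/q + v(52)/((4*244)) = (15 + 3*15**2 + 15*15)/1405 + (3*52)/((4*244)) = (15 + 3*225 + 225)*(1/1405) + 156/976 = (15 + 675 + 225)*(1/1405) + 156*(1/976) = 915*(1/1405) + 39/244 = 183/281 + 39/244 = 55611/68564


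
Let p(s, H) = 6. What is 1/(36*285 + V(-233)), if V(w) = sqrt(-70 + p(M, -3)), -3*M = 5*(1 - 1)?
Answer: 2565/26316916 - I/13158458 ≈ 9.7466e-5 - 7.5997e-8*I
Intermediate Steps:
M = 0 (M = -5*(1 - 1)/3 = -5*0/3 = -1/3*0 = 0)
V(w) = 8*I (V(w) = sqrt(-70 + 6) = sqrt(-64) = 8*I)
1/(36*285 + V(-233)) = 1/(36*285 + 8*I) = 1/(10260 + 8*I) = (10260 - 8*I)/105267664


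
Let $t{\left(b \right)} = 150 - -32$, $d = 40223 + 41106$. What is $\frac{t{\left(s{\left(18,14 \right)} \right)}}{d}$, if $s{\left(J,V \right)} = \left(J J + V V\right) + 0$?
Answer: $\frac{182}{81329} \approx 0.0022378$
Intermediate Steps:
$s{\left(J,V \right)} = J^{2} + V^{2}$ ($s{\left(J,V \right)} = \left(J^{2} + V^{2}\right) + 0 = J^{2} + V^{2}$)
$d = 81329$
$t{\left(b \right)} = 182$ ($t{\left(b \right)} = 150 + 32 = 182$)
$\frac{t{\left(s{\left(18,14 \right)} \right)}}{d} = \frac{182}{81329}$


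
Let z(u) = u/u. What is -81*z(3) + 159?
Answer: 78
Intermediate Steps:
z(u) = 1
-81*z(3) + 159 = -81*1 + 159 = -81 + 159 = 78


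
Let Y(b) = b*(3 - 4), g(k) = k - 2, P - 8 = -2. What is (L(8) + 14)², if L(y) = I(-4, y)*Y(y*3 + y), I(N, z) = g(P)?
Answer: 12996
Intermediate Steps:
P = 6 (P = 8 - 2 = 6)
g(k) = -2 + k
Y(b) = -b (Y(b) = b*(-1) = -b)
I(N, z) = 4 (I(N, z) = -2 + 6 = 4)
L(y) = -16*y (L(y) = 4*(-(y*3 + y)) = 4*(-(3*y + y)) = 4*(-4*y) = -16*y)
(L(8) + 14)² = (-16*8 + 14)² = (-128 + 14)² = (-114)² = 12996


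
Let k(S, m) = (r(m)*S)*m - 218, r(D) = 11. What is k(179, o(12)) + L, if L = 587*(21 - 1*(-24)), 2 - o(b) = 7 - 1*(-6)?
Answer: 4538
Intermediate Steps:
o(b) = -11 (o(b) = 2 - (7 - 1*(-6)) = 2 - (7 + 6) = 2 - 1*13 = 2 - 13 = -11)
k(S, m) = -218 + 11*S*m (k(S, m) = (11*S)*m - 218 = 11*S*m - 218 = -218 + 11*S*m)
L = 26415 (L = 587*(21 + 24) = 587*45 = 26415)
k(179, o(12)) + L = (-218 + 11*179*(-11)) + 26415 = (-218 - 21659) + 26415 = -21877 + 26415 = 4538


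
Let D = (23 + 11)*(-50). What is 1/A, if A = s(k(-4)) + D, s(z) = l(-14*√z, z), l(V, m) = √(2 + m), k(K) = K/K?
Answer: -1700/2889997 - √3/2889997 ≈ -0.00058884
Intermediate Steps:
k(K) = 1
D = -1700 (D = 34*(-50) = -1700)
s(z) = √(2 + z)
A = -1700 + √3 (A = √(2 + 1) - 1700 = √3 - 1700 = -1700 + √3 ≈ -1698.3)
1/A = 1/(-1700 + √3)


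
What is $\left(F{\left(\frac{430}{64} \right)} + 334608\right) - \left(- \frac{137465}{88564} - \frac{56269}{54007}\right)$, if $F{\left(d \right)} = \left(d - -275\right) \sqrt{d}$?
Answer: $\frac{1600467884288355}{4783075948} + \frac{9015 \sqrt{430}}{256} \approx 3.3534 \cdot 10^{5}$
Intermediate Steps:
$F{\left(d \right)} = \sqrt{d} \left(275 + d\right)$ ($F{\left(d \right)} = \left(d + 275\right) \sqrt{d} = \left(275 + d\right) \sqrt{d} = \sqrt{d} \left(275 + d\right)$)
$\left(F{\left(\frac{430}{64} \right)} + 334608\right) - \left(- \frac{137465}{88564} - \frac{56269}{54007}\right) = \left(\sqrt{\frac{430}{64}} \left(275 + \frac{430}{64}\right) + 334608\right) - \left(- \frac{137465}{88564} - \frac{56269}{54007}\right) = \left(\sqrt{430 \cdot \frac{1}{64}} \left(275 + 430 \cdot \frac{1}{64}\right) + 334608\right) - - \frac{12407479971}{4783075948} = \left(\sqrt{\frac{215}{32}} \left(275 + \frac{215}{32}\right) + 334608\right) + \left(\frac{56269}{54007} + \frac{137465}{88564}\right) = \left(\frac{\sqrt{430}}{8} \cdot \frac{9015}{32} + 334608\right) + \frac{12407479971}{4783075948} = \left(\frac{9015 \sqrt{430}}{256} + 334608\right) + \frac{12407479971}{4783075948} = \left(334608 + \frac{9015 \sqrt{430}}{256}\right) + \frac{12407479971}{4783075948} = \frac{1600467884288355}{4783075948} + \frac{9015 \sqrt{430}}{256}$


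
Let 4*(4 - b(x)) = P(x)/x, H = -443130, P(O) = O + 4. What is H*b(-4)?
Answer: -1772520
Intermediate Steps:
P(O) = 4 + O
b(x) = 4 - (4 + x)/(4*x)
H*b(-4) = -443130*(15/4 - 1/(-4)) = -443130*(15/4 - 1*(-¼)) = -443130*(15/4 + ¼) = -443130*4 = -1772520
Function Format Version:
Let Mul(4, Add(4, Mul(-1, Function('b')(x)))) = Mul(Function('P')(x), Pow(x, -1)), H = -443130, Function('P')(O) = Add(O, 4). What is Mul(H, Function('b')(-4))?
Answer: -1772520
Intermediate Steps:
Function('P')(O) = Add(4, O)
Function('b')(x) = Add(4, Mul(Rational(-1, 4), Pow(x, -1), Add(4, x))) (Function('b')(x) = Add(4, Mul(Rational(-1, 4), Mul(Add(4, x), Pow(x, -1)))) = Add(4, Mul(Rational(-1, 4), Mul(Pow(x, -1), Add(4, x)))) = Add(4, Mul(Rational(-1, 4), Pow(x, -1), Add(4, x))))
Mul(H, Function('b')(-4)) = Mul(-443130, Add(Rational(15, 4), Mul(-1, Pow(-4, -1)))) = Mul(-443130, Add(Rational(15, 4), Mul(-1, Rational(-1, 4)))) = Mul(-443130, Add(Rational(15, 4), Rational(1, 4))) = Mul(-443130, 4) = -1772520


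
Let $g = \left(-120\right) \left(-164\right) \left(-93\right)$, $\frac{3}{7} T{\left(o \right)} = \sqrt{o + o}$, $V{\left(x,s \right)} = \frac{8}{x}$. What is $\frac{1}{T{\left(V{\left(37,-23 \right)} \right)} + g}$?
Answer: $- \frac{38091870}{69717264148751} - \frac{21 \sqrt{37}}{278869056595004} \approx -5.4638 \cdot 10^{-7}$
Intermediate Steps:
$T{\left(o \right)} = \frac{7 \sqrt{2} \sqrt{o}}{3}$ ($T{\left(o \right)} = \frac{7 \sqrt{o + o}}{3} = \frac{7 \sqrt{2 o}}{3} = \frac{7 \sqrt{2} \sqrt{o}}{3}$)
$g = -1830240$ ($g = 19680 \left(-93\right) = -1830240$)
$\frac{1}{T{\left(V{\left(37,-23 \right)} \right)} + g} = \frac{1}{\frac{7 \sqrt{2} \sqrt{\frac{8}{37}}}{3} - 1830240} = \frac{1}{\frac{7 \sqrt{2} \frac{2 \sqrt{74}}{37}}{3} - 1830240} = \frac{1}{\frac{28 \sqrt{37}}{111} - 1830240} = \frac{1}{-1830240 + \frac{28 \sqrt{37}}{111}}$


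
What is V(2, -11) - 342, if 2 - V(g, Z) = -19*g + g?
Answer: -304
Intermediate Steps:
V(g, Z) = 2 + 18*g (V(g, Z) = 2 - (-19*g + g) = 2 - (-18)*g = 2 + 18*g)
V(2, -11) - 342 = (2 + 18*2) - 342 = (2 + 36) - 342 = 38 - 342 = -304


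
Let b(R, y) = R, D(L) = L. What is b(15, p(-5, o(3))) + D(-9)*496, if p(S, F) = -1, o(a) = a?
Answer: -4449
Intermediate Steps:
b(15, p(-5, o(3))) + D(-9)*496 = 15 - 9*496 = 15 - 4464 = -4449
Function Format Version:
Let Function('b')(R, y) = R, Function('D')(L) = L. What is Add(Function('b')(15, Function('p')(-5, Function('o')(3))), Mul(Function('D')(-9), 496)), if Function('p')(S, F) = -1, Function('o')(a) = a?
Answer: -4449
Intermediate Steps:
Add(Function('b')(15, Function('p')(-5, Function('o')(3))), Mul(Function('D')(-9), 496)) = Add(15, Mul(-9, 496)) = Add(15, -4464) = -4449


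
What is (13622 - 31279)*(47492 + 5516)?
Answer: -935962256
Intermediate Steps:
(13622 - 31279)*(47492 + 5516) = -17657*53008 = -935962256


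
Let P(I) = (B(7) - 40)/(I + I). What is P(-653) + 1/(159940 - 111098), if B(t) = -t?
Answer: 574220/15946913 ≈ 0.036008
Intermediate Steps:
P(I) = -47/(2*I) (P(I) = (-1*7 - 40)/(I + I) = (-7 - 40)/((2*I)) = -47/(2*I))
P(-653) + 1/(159940 - 111098) = -47/2/(-653) + 1/(159940 - 111098) = -47/2*(-1/653) + 1/48842 = 47/1306 + 1/48842 = 574220/15946913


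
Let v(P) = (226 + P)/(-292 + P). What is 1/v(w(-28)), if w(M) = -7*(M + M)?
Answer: 50/309 ≈ 0.16181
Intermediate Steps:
w(M) = -14*M
v(P) = (226 + P)/(-292 + P)
1/v(w(-28)) = 1/((226 - 14*(-28))/(-292 - 14*(-28))) = 1/((226 + 392)/(-292 + 392)) = 1/(618/100) = 1/((1/100)*618) = 1/(309/50) = 50/309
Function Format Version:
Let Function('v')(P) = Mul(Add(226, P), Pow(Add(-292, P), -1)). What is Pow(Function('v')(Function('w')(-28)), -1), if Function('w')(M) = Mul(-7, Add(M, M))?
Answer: Rational(50, 309) ≈ 0.16181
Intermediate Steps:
Function('w')(M) = Mul(-14, M) (Function('w')(M) = Mul(-7, Mul(2, M)) = Mul(-14, M))
Function('v')(P) = Mul(Pow(Add(-292, P), -1), Add(226, P))
Pow(Function('v')(Function('w')(-28)), -1) = Pow(Mul(Pow(Add(-292, Mul(-14, -28)), -1), Add(226, Mul(-14, -28))), -1) = Pow(Mul(Pow(Add(-292, 392), -1), Add(226, 392)), -1) = Pow(Mul(Pow(100, -1), 618), -1) = Pow(Mul(Rational(1, 100), 618), -1) = Pow(Rational(309, 50), -1) = Rational(50, 309)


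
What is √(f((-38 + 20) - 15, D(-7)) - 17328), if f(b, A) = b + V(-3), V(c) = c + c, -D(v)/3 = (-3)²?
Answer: I*√17367 ≈ 131.78*I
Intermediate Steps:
D(v) = -27 (D(v) = -3*(-3)² = -3*9 = -27)
V(c) = 2*c
f(b, A) = -6 + b (f(b, A) = b + 2*(-3) = b - 6 = -6 + b)
√(f((-38 + 20) - 15, D(-7)) - 17328) = √((-6 + ((-38 + 20) - 15)) - 17328) = √((-6 + (-18 - 15)) - 17328) = √((-6 - 33) - 17328) = √(-39 - 17328) = √(-17367) = I*√17367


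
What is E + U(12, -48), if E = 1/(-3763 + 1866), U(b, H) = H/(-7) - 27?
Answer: -38212/1897 ≈ -20.143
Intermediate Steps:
U(b, H) = -27 - H/7 (U(b, H) = H*(-⅐) - 27 = -H/7 - 27 = -27 - H/7)
E = -1/1897 (E = 1/(-1897) = -1/1897 ≈ -0.00052715)
E + U(12, -48) = -1/1897 + (-27 - ⅐*(-48)) = -1/1897 + (-27 + 48/7) = -1/1897 - 141/7 = -38212/1897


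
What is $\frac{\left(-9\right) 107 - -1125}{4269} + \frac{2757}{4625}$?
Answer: $\frac{4172961}{6581375} \approx 0.63406$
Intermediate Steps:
$\frac{\left(-9\right) 107 - -1125}{4269} + \frac{2757}{4625} = \left(-963 + 1125\right) \frac{1}{4269} + 2757 \cdot \frac{1}{4625} = 162 \cdot \frac{1}{4269} + \frac{2757}{4625} = \frac{54}{1423} + \frac{2757}{4625} = \frac{4172961}{6581375}$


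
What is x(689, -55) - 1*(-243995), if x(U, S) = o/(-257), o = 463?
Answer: 62706252/257 ≈ 2.4399e+5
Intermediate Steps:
x(U, S) = -463/257 (x(U, S) = 463/(-257) = 463*(-1/257) = -463/257)
x(689, -55) - 1*(-243995) = -463/257 - 1*(-243995) = -463/257 + 243995 = 62706252/257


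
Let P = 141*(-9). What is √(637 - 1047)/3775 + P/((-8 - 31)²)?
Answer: -141/169 + I*√410/3775 ≈ -0.83432 + 0.0053638*I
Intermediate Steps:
P = -1269
√(637 - 1047)/3775 + P/((-8 - 31)²) = √(637 - 1047)/3775 - 1269/(-8 - 31)² = √(-410)*(1/3775) - 1269/((-39)²) = (I*√410)*(1/3775) - 1269/1521 = I*√410/3775 - 1269*1/1521 = I*√410/3775 - 141/169 = -141/169 + I*√410/3775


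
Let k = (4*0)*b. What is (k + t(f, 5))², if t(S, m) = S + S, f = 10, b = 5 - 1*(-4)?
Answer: 400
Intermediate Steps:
b = 9 (b = 5 + 4 = 9)
k = 0 (k = (4*0)*9 = 0*9 = 0)
t(S, m) = 2*S
(k + t(f, 5))² = (0 + 2*10)² = (0 + 20)² = 20² = 400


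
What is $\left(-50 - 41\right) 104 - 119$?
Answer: $-9583$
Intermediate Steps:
$\left(-50 - 41\right) 104 - 119 = \left(-91\right) 104 - 119 = -9464 - 119 = -9583$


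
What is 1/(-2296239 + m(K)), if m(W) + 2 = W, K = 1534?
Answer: -1/2294707 ≈ -4.3579e-7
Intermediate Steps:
m(W) = -2 + W
1/(-2296239 + m(K)) = 1/(-2296239 + (-2 + 1534)) = 1/(-2296239 + 1532) = 1/(-2294707) = -1/2294707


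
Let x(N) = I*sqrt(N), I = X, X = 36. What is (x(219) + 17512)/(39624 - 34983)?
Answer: 17512/4641 + 12*sqrt(219)/1547 ≈ 3.8881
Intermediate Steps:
I = 36
x(N) = 36*sqrt(N)
(x(219) + 17512)/(39624 - 34983) = (36*sqrt(219) + 17512)/(39624 - 34983) = (17512 + 36*sqrt(219))/4641 = (17512 + 36*sqrt(219))*(1/4641) = 17512/4641 + 12*sqrt(219)/1547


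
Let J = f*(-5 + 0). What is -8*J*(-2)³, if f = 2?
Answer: -640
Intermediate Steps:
J = -10 (J = 2*(-5 + 0) = 2*(-5) = -10)
-8*J*(-2)³ = -8*(-10)*(-2)³ = 80*(-8) = -640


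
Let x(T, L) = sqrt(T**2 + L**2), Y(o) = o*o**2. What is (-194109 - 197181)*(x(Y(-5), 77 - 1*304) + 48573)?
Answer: -19006129170 - 391290*sqrt(67154) ≈ -1.9108e+10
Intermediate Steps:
Y(o) = o**3
x(T, L) = sqrt(L**2 + T**2)
(-194109 - 197181)*(x(Y(-5), 77 - 1*304) + 48573) = (-194109 - 197181)*(sqrt((77 - 1*304)**2 + ((-5)**3)**2) + 48573) = -391290*(sqrt((77 - 304)**2 + (-125)**2) + 48573) = -391290*(sqrt((-227)**2 + 15625) + 48573) = -391290*(sqrt(51529 + 15625) + 48573) = -391290*(sqrt(67154) + 48573) = -391290*(48573 + sqrt(67154)) = -19006129170 - 391290*sqrt(67154)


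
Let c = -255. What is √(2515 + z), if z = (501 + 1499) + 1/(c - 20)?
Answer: 2*√3414466/55 ≈ 67.194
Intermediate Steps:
z = 549999/275 (z = (501 + 1499) + 1/(-255 - 20) = 2000 + 1/(-275) = 2000 - 1/275 = 549999/275 ≈ 2000.0)
√(2515 + z) = √(2515 + 549999/275) = √(1241624/275) = 2*√3414466/55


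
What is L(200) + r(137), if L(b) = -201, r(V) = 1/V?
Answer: -27536/137 ≈ -200.99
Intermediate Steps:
L(200) + r(137) = -201 + 1/137 = -27536/137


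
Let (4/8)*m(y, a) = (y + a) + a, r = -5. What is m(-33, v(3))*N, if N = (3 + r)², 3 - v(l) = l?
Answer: -264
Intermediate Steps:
v(l) = 3 - l
m(y, a) = 2*y + 4*a (m(y, a) = 2*((y + a) + a) = 2*((a + y) + a) = 2*(y + 2*a) = 2*y + 4*a)
N = 4 (N = (3 - 5)² = (-2)² = 4)
m(-33, v(3))*N = (2*(-33) + 4*(3 - 1*3))*4 = (-66 + 4*(3 - 3))*4 = (-66 + 4*0)*4 = (-66 + 0)*4 = -66*4 = -264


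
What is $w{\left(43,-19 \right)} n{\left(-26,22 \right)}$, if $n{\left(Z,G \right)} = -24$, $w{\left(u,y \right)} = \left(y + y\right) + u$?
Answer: $-120$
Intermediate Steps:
$w{\left(u,y \right)} = u + 2 y$ ($w{\left(u,y \right)} = 2 y + u = u + 2 y$)
$w{\left(43,-19 \right)} n{\left(-26,22 \right)} = \left(43 + 2 \left(-19\right)\right) \left(-24\right) = \left(43 - 38\right) \left(-24\right) = 5 \left(-24\right) = -120$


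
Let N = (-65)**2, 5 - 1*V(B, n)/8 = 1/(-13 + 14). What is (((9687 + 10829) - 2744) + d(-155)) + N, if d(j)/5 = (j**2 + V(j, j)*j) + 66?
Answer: 117652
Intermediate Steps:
V(B, n) = 32 (V(B, n) = 40 - 8/(-13 + 14) = 40 - 8/1 = 40 - 8*1 = 40 - 8 = 32)
N = 4225
d(j) = 330 + 5*j**2 + 160*j (d(j) = 5*((j**2 + 32*j) + 66) = 5*(66 + j**2 + 32*j) = 330 + 5*j**2 + 160*j)
(((9687 + 10829) - 2744) + d(-155)) + N = (((9687 + 10829) - 2744) + (330 + 5*(-155)**2 + 160*(-155))) + 4225 = ((20516 - 2744) + (330 + 5*24025 - 24800)) + 4225 = (17772 + (330 + 120125 - 24800)) + 4225 = (17772 + 95655) + 4225 = 113427 + 4225 = 117652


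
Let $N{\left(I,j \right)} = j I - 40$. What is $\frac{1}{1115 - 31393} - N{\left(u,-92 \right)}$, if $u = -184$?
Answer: $- \frac{511334865}{30278} \approx -16888.0$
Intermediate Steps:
$N{\left(I,j \right)} = -40 + I j$ ($N{\left(I,j \right)} = I j - 40 = -40 + I j$)
$\frac{1}{1115 - 31393} - N{\left(u,-92 \right)} = \frac{1}{1115 - 31393} - \left(-40 - -16928\right) = \frac{1}{-30278} - \left(-40 + 16928\right) = - \frac{1}{30278} - 16888 = - \frac{511334865}{30278}$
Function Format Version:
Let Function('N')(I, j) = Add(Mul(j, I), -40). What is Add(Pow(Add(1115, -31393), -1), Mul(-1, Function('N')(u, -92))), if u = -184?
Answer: Rational(-511334865, 30278) ≈ -16888.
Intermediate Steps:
Function('N')(I, j) = Add(-40, Mul(I, j)) (Function('N')(I, j) = Add(Mul(I, j), -40) = Add(-40, Mul(I, j)))
Add(Pow(Add(1115, -31393), -1), Mul(-1, Function('N')(u, -92))) = Add(Pow(Add(1115, -31393), -1), Mul(-1, Add(-40, Mul(-184, -92)))) = Add(Pow(-30278, -1), Mul(-1, Add(-40, 16928))) = Add(Rational(-1, 30278), Mul(-1, 16888)) = Add(Rational(-1, 30278), -16888) = Rational(-511334865, 30278)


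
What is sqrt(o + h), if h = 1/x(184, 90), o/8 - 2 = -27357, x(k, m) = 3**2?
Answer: I*sqrt(1969559)/3 ≈ 467.8*I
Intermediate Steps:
x(k, m) = 9
o = -218840 (o = 16 + 8*(-27357) = 16 - 218856 = -218840)
h = 1/9 ≈ 0.11111
sqrt(o + h) = sqrt(-218840 + 1/9) = sqrt(-1969559/9) = I*sqrt(1969559)/3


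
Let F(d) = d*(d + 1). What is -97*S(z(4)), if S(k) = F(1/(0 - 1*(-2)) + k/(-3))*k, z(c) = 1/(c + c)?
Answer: -37345/4608 ≈ -8.1044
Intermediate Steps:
F(d) = d*(1 + d)
z(c) = 1/(2*c)
S(k) = k*(½ - k/3)*(3/2 - k/3) (S(k) = ((1/(0 - 1*(-2)) + k/(-3))*(1 + (1/(0 - 1*(-2)) + k/(-3))))*k = ((1/(0 + 2) + k*(-⅓))*(1 + (1/(0 + 2) + k*(-⅓))))*k = ((1/2 - k/3)*(1 + (1/2 - k/3)))*k = ((1*(½) - k/3)*(1 + (1*(½) - k/3)))*k = ((½ - k/3)*(1 + (½ - k/3)))*k = ((½ - k/3)*(3/2 - k/3))*k = k*(½ - k/3)*(3/2 - k/3))
-97*S(z(4)) = -97*(½)/4*(-9 + 2*((½)/4))*(-3 + 2*((½)/4))/36 = -97*(½)*(¼)*(-9 + 2*((½)*(¼)))*(-3 + 2*((½)*(¼)))/36 = -97*(-9 + 2*(⅛))*(-3 + 2*(⅛))/(36*8) = -97*(-9 + ¼)*(-3 + ¼)/(36*8) = -97*(-35)*(-11)/(36*8*4*4) = -97*385/4608 = -37345/4608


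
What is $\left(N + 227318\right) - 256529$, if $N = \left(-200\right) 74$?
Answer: $-44011$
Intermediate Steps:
$N = -14800$
$\left(N + 227318\right) - 256529 = \left(-14800 + 227318\right) - 256529 = 212518 - 256529 = -44011$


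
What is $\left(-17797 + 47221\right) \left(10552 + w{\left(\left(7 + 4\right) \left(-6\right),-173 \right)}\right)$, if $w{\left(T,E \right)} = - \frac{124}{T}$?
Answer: $\frac{3415910624}{11} \approx 3.1054 \cdot 10^{8}$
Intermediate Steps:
$\left(-17797 + 47221\right) \left(10552 + w{\left(\left(7 + 4\right) \left(-6\right),-173 \right)}\right) = \left(-17797 + 47221\right) \left(10552 - \frac{124}{\left(7 + 4\right) \left(-6\right)}\right) = 29424 \left(10552 - \frac{124}{11 \left(-6\right)}\right) = 29424 \left(10552 - \frac{124}{-66}\right) = 29424 \left(10552 - - \frac{62}{33}\right) = 29424 \left(10552 + \frac{62}{33}\right) = 29424 \cdot \frac{348278}{33} = \frac{3415910624}{11}$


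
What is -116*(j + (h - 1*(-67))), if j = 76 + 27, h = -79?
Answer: -10556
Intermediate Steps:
j = 103
-116*(j + (h - 1*(-67))) = -116*(103 + (-79 - 1*(-67))) = -116*(103 + (-79 + 67)) = -116*(103 - 12) = -116*91 = -10556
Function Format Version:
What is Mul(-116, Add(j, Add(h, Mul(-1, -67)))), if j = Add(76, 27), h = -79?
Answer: -10556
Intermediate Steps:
j = 103
Mul(-116, Add(j, Add(h, Mul(-1, -67)))) = Mul(-116, Add(103, Add(-79, Mul(-1, -67)))) = Mul(-116, Add(103, Add(-79, 67))) = Mul(-116, Add(103, -12)) = Mul(-116, 91) = -10556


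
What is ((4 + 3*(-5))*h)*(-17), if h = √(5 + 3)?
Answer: 374*√2 ≈ 528.92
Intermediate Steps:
h = 2*√2 (h = √8 = 2*√2 ≈ 2.8284)
((4 + 3*(-5))*h)*(-17) = ((4 + 3*(-5))*(2*√2))*(-17) = ((4 - 15)*(2*√2))*(-17) = -22*√2*(-17) = 374*√2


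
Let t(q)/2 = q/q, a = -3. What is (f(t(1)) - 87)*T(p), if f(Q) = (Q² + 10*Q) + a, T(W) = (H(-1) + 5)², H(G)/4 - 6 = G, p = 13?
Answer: -41250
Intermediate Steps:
H(G) = 24 + 4*G
T(W) = 625 (T(W) = ((24 + 4*(-1)) + 5)² = ((24 - 4) + 5)² = (20 + 5)² = 25² = 625)
t(q) = 2 (t(q) = 2*(q/q) = 2*1 = 2)
f(Q) = -3 + Q² + 10*Q (f(Q) = (Q² + 10*Q) - 3 = -3 + Q² + 10*Q)
(f(t(1)) - 87)*T(p) = ((-3 + 2² + 10*2) - 87)*625 = ((-3 + 4 + 20) - 87)*625 = (21 - 87)*625 = -66*625 = -41250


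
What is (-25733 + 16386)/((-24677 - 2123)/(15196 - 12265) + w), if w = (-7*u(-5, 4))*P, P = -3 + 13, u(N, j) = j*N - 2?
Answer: -27396057/4486940 ≈ -6.1057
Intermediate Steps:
u(N, j) = -2 + N*j (u(N, j) = N*j - 2 = -2 + N*j)
P = 10
w = 1540 (w = -7*(-2 - 5*4)*10 = -7*(-2 - 20)*10 = -7*(-22)*10 = 154*10 = 1540)
(-25733 + 16386)/((-24677 - 2123)/(15196 - 12265) + w) = (-25733 + 16386)/((-24677 - 2123)/(15196 - 12265) + 1540) = -9347/(-26800/2931 + 1540) = -9347/4486940/2931 = -9347*2931/4486940 = -27396057/4486940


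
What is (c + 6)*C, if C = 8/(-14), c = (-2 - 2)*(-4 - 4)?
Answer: -152/7 ≈ -21.714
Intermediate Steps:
c = 32 (c = -4*(-8) = 32)
C = -4/7 (C = 8*(-1/14) = -4/7 ≈ -0.57143)
(c + 6)*C = (32 + 6)*(-4/7) = 38*(-4/7) = -152/7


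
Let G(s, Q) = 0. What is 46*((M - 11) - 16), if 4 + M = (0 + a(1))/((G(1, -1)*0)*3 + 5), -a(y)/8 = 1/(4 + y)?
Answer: -36018/25 ≈ -1440.7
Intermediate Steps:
a(y) = -8/(4 + y)
M = -108/25 (M = -4 + (0 - 8/(4 + 1))/((0*0)*3 + 5) = -4 + (0 - 8/5)/(0*3 + 5) = -4 + (0 - 8*⅕)/(0 + 5) = -4 + (0 - 8/5)/5 = -4 - 8/5*⅕ = -4 - 8/25 = -108/25 ≈ -4.3200)
46*((M - 11) - 16) = 46*((-108/25 - 11) - 16) = 46*(-383/25 - 16) = 46*(-783/25) = -36018/25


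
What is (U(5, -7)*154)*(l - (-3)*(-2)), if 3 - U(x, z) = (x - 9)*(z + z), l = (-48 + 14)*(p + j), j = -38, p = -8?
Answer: -12716396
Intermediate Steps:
l = 1564 (l = (-48 + 14)*(-8 - 38) = -34*(-46) = 1564)
U(x, z) = 3 - 2*z*(-9 + x) (U(x, z) = 3 - (x - 9)*(z + z) = 3 - (-9 + x)*2*z = 3 - 2*z*(-9 + x))
(U(5, -7)*154)*(l - (-3)*(-2)) = ((3 + 18*(-7) - 2*5*(-7))*154)*(1564 - (-3)*(-2)) = ((3 - 126 + 70)*154)*(1564 - 1*6) = (-53*154)*(1564 - 6) = -8162*1558 = -12716396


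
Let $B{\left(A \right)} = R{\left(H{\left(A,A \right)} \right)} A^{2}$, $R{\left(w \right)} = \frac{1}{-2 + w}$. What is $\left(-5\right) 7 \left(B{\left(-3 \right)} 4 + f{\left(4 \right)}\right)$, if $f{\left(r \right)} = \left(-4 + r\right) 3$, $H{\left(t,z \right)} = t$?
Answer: $252$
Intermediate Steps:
$f{\left(r \right)} = -12 + 3 r$
$B{\left(A \right)} = \frac{A^{2}}{-2 + A}$
$\left(-5\right) 7 \left(B{\left(-3 \right)} 4 + f{\left(4 \right)}\right) = \left(-5\right) 7 \left(\frac{\left(-3\right)^{2}}{-2 - 3} \cdot 4 + \left(-12 + 3 \cdot 4\right)\right) = - 35 \left(\frac{9}{-5} \cdot 4 + \left(-12 + 12\right)\right) = - 35 \left(9 \left(- \frac{1}{5}\right) 4 + 0\right) = - 35 \left(\left(- \frac{9}{5}\right) 4 + 0\right) = - 35 \left(- \frac{36}{5} + 0\right) = \left(-35\right) \left(- \frac{36}{5}\right) = 252$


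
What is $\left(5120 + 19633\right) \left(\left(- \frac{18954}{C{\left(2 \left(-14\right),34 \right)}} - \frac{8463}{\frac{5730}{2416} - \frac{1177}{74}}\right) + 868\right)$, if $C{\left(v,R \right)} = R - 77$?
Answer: $\frac{3090010209798}{64543} \approx 4.7875 \cdot 10^{7}$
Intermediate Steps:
$C{\left(v,R \right)} = -77 + R$
$\left(5120 + 19633\right) \left(\left(- \frac{18954}{C{\left(2 \left(-14\right),34 \right)}} - \frac{8463}{\frac{5730}{2416} - \frac{1177}{74}}\right) + 868\right) = \left(5120 + 19633\right) \left(\left(- \frac{18954}{-77 + 34} - \frac{8463}{\frac{5730}{2416} - \frac{1177}{74}}\right) + 868\right) = 24753 \left(\left(- \frac{18954}{-43} - \frac{8463}{5730 \cdot \frac{1}{2416} - \frac{1177}{74}}\right) + 868\right) = 24753 \left(\left(\left(-18954\right) \left(- \frac{1}{43}\right) - \frac{8463}{\frac{2865}{1208} - \frac{1177}{74}}\right) + 868\right) = 24753 \left(\left(\frac{18954}{43} - \frac{8463}{- \frac{604903}{44696}}\right) + 868\right) = 24753 \left(\left(\frac{18954}{43} - - \frac{938616}{1501}\right) + 868\right) = 24753 \left(\left(\frac{18954}{43} + \frac{938616}{1501}\right) + 868\right) = 24753 \left(\frac{68810442}{64543} + 868\right) = 24753 \cdot \frac{124833766}{64543} = \frac{3090010209798}{64543}$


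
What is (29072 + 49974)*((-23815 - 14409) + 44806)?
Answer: 520280772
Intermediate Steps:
(29072 + 49974)*((-23815 - 14409) + 44806) = 79046*(-38224 + 44806) = 79046*6582 = 520280772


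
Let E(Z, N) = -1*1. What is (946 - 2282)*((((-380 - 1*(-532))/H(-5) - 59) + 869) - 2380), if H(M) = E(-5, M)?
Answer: 2300592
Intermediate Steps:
E(Z, N) = -1
H(M) = -1
(946 - 2282)*((((-380 - 1*(-532))/H(-5) - 59) + 869) - 2380) = (946 - 2282)*((((-380 - 1*(-532))/(-1) - 59) + 869) - 2380) = -1336*((((-380 + 532)*(-1) - 59) + 869) - 2380) = -1336*(((152*(-1) - 59) + 869) - 2380) = -1336*(((-152 - 59) + 869) - 2380) = -1336*((-211 + 869) - 2380) = -1336*(658 - 2380) = -1336*(-1722) = 2300592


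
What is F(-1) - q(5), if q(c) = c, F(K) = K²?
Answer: -4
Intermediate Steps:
F(-1) - q(5) = (-1)² - 1*5 = 1 - 5 = -4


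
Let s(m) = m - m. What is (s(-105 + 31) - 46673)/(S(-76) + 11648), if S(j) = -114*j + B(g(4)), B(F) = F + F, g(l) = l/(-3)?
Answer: -140019/60928 ≈ -2.2981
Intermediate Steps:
g(l) = -l/3 (g(l) = l*(-⅓) = -l/3)
B(F) = 2*F
S(j) = -8/3 - 114*j (S(j) = -114*j + 2*(-⅓*4) = -114*j + 2*(-4/3) = -114*j - 8/3 = -8/3 - 114*j)
s(m) = 0
(s(-105 + 31) - 46673)/(S(-76) + 11648) = (0 - 46673)/((-8/3 - 114*(-76)) + 11648) = -46673/((-8/3 + 8664) + 11648) = -46673/(25984/3 + 11648) = -46673/60928/3 = -46673*3/60928 = -140019/60928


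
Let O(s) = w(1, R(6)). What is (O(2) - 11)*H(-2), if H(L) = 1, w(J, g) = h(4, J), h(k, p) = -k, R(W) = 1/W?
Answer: -15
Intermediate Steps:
R(W) = 1/W
w(J, g) = -4 (w(J, g) = -1*4 = -4)
O(s) = -4
(O(2) - 11)*H(-2) = (-4 - 11)*1 = -15*1 = -15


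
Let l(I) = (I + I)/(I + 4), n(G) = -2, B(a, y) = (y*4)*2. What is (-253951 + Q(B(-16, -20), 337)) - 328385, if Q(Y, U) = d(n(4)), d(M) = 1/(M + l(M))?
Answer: -2329345/4 ≈ -5.8234e+5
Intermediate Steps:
B(a, y) = 8*y (B(a, y) = (4*y)*2 = 8*y)
l(I) = 2*I/(4 + I) (l(I) = (2*I)/(4 + I) = 2*I/(4 + I))
d(M) = 1/(M + 2*M/(4 + M))
Q(Y, U) = -¼ (Q(Y, U) = (4 - 2)/((-2)*(6 - 2)) = -½*2/4 = -½*¼*2 = -¼)
(-253951 + Q(B(-16, -20), 337)) - 328385 = (-253951 - ¼) - 328385 = -1015805/4 - 328385 = -2329345/4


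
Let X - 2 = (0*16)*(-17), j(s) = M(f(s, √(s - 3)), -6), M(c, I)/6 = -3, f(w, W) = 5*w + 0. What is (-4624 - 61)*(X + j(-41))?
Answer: 74960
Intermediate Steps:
f(w, W) = 5*w
M(c, I) = -18 (M(c, I) = 6*(-3) = -18)
j(s) = -18
X = 2 (X = 2 + (0*16)*(-17) = 2 + 0*(-17) = 2 + 0 = 2)
(-4624 - 61)*(X + j(-41)) = (-4624 - 61)*(2 - 18) = -4685*(-16) = 74960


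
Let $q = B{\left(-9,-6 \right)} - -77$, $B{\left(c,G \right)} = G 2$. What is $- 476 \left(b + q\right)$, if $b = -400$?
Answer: $159460$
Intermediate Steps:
$B{\left(c,G \right)} = 2 G$
$q = 65$ ($q = 2 \left(-6\right) - -77 = -12 + 77 = 65$)
$- 476 \left(b + q\right) = - 476 \left(-400 + 65\right) = \left(-476\right) \left(-335\right) = 159460$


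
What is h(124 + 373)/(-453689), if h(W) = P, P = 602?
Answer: -602/453689 ≈ -0.0013269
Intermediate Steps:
h(W) = 602
h(124 + 373)/(-453689) = 602/(-453689) = 602*(-1/453689) = -602/453689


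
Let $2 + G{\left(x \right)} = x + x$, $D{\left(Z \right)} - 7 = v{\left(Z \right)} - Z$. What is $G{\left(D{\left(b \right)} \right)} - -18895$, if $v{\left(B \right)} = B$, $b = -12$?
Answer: $18907$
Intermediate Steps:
$D{\left(Z \right)} = 7$ ($D{\left(Z \right)} = 7 + \left(Z - Z\right) = 7 + 0 = 7$)
$G{\left(x \right)} = -2 + 2 x$ ($G{\left(x \right)} = -2 + \left(x + x\right) = -2 + 2 x$)
$G{\left(D{\left(b \right)} \right)} - -18895 = \left(-2 + 2 \cdot 7\right) - -18895 = \left(-2 + 14\right) + 18895 = 12 + 18895 = 18907$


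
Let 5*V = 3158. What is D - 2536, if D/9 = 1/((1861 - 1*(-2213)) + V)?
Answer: -59666963/23528 ≈ -2536.0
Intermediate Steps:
V = 3158/5 (V = (⅕)*3158 = 3158/5 ≈ 631.60)
D = 45/23528 (D = 9/((1861 - 1*(-2213)) + 3158/5) = 9/((1861 + 2213) + 3158/5) = 9/(4074 + 3158/5) = 9/(23528/5) = 9*(5/23528) = 45/23528 ≈ 0.0019126)
D - 2536 = 45/23528 - 2536 = -59666963/23528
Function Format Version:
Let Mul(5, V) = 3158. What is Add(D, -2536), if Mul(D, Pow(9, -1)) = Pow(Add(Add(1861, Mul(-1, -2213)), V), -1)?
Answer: Rational(-59666963, 23528) ≈ -2536.0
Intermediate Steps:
V = Rational(3158, 5) (V = Mul(Rational(1, 5), 3158) = Rational(3158, 5) ≈ 631.60)
D = Rational(45, 23528) (D = Mul(9, Pow(Add(Add(1861, Mul(-1, -2213)), Rational(3158, 5)), -1)) = Mul(9, Pow(Add(Add(1861, 2213), Rational(3158, 5)), -1)) = Mul(9, Pow(Add(4074, Rational(3158, 5)), -1)) = Mul(9, Pow(Rational(23528, 5), -1)) = Mul(9, Rational(5, 23528)) = Rational(45, 23528) ≈ 0.0019126)
Add(D, -2536) = Add(Rational(45, 23528), -2536) = Rational(-59666963, 23528)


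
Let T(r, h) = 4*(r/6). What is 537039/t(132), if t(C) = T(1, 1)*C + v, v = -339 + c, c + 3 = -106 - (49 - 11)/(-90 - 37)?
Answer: -68203953/45682 ≈ -1493.0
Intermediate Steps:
T(r, h) = 2*r/3 (T(r, h) = 4*(r*(⅙)) = 4*(r/6) = 2*r/3)
c = -13805/127 (c = -3 + (-106 - (49 - 11)/(-90 - 37)) = -3 + (-106 - 38/(-127)) = -3 + (-106 - 38*(-1)/127) = -3 + (-106 - 1*(-38/127)) = -3 + (-106 + 38/127) = -3 - 13424/127 = -13805/127 ≈ -108.70)
v = -56858/127 (v = -339 - 13805/127 = -56858/127 ≈ -447.70)
t(C) = -56858/127 + 2*C/3 (t(C) = ((⅔)*1)*C - 56858/127 = 2*C/3 - 56858/127 = -56858/127 + 2*C/3)
537039/t(132) = 537039/(-56858/127 + (⅔)*132) = 537039/(-56858/127 + 88) = 537039/(-45682/127) = 537039*(-127/45682) = -68203953/45682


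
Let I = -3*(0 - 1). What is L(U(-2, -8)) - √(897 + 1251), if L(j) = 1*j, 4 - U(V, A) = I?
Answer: 1 - 2*√537 ≈ -45.346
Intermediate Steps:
I = 3 (I = -3*(-1) = 3)
U(V, A) = 1 (U(V, A) = 4 - 1*3 = 4 - 3 = 1)
L(j) = j
L(U(-2, -8)) - √(897 + 1251) = 1 - √(897 + 1251) = 1 - √2148 = 1 - 2*√537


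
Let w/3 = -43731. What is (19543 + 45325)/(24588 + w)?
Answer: -64868/106605 ≈ -0.60849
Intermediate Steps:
w = -131193 (w = 3*(-43731) = -131193)
(19543 + 45325)/(24588 + w) = (19543 + 45325)/(24588 - 131193) = 64868/(-106605) = 64868*(-1/106605) = -64868/106605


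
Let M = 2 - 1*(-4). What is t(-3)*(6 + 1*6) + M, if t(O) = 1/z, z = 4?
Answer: 9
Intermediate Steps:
t(O) = ¼ (t(O) = 1/4 = ¼)
M = 6 (M = 2 + 4 = 6)
t(-3)*(6 + 1*6) + M = (6 + 1*6)/4 + 6 = (6 + 6)/4 + 6 = (¼)*12 + 6 = 3 + 6 = 9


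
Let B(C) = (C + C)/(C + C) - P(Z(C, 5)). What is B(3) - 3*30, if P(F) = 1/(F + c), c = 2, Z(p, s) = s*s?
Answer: -2404/27 ≈ -89.037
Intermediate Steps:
Z(p, s) = s**2
P(F) = 1/(2 + F) (P(F) = 1/(F + 2) = 1/(2 + F))
B(C) = 26/27 (B(C) = (C + C)/(C + C) - 1/(2 + 5**2) = (2*C)/((2*C)) - 1/(2 + 25) = (2*C)*(1/(2*C)) - 1/27 = 1 - 1*1/27 = 1 - 1/27 = 26/27)
B(3) - 3*30 = 26/27 - 3*30 = 26/27 - 90 = -2404/27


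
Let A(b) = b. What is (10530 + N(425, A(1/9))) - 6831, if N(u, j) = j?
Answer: 33292/9 ≈ 3699.1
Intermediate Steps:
(10530 + N(425, A(1/9))) - 6831 = (10530 + 1/9) - 6831 = (10530 + ⅑) - 6831 = 94771/9 - 6831 = 33292/9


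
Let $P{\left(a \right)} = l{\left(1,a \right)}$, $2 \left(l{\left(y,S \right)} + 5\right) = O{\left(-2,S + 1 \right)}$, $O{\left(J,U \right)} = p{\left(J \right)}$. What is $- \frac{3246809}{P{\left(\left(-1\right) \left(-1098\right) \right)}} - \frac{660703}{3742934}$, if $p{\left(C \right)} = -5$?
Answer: $\frac{24305173684667}{56144010} \approx 4.3291 \cdot 10^{5}$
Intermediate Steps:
$O{\left(J,U \right)} = -5$
$l{\left(y,S \right)} = - \frac{15}{2}$ ($l{\left(y,S \right)} = -5 + \frac{1}{2} \left(-5\right) = -5 - \frac{5}{2} = - \frac{15}{2}$)
$P{\left(a \right)} = - \frac{15}{2}$
$- \frac{3246809}{P{\left(\left(-1\right) \left(-1098\right) \right)}} - \frac{660703}{3742934} = - \frac{3246809}{- \frac{15}{2}} - \frac{660703}{3742934} = \left(-3246809\right) \left(- \frac{2}{15}\right) - \frac{660703}{3742934} = \frac{6493618}{15} - \frac{660703}{3742934} = \frac{24305173684667}{56144010}$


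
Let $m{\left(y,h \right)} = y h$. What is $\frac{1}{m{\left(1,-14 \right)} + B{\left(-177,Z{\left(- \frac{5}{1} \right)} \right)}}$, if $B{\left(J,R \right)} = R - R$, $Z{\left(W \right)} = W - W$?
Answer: $- \frac{1}{14} \approx -0.071429$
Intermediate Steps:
$m{\left(y,h \right)} = h y$
$Z{\left(W \right)} = 0$
$B{\left(J,R \right)} = 0$
$\frac{1}{m{\left(1,-14 \right)} + B{\left(-177,Z{\left(- \frac{5}{1} \right)} \right)}} = \frac{1}{\left(-14\right) 1 + 0} = \frac{1}{-14 + 0} = \frac{1}{-14} = - \frac{1}{14}$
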